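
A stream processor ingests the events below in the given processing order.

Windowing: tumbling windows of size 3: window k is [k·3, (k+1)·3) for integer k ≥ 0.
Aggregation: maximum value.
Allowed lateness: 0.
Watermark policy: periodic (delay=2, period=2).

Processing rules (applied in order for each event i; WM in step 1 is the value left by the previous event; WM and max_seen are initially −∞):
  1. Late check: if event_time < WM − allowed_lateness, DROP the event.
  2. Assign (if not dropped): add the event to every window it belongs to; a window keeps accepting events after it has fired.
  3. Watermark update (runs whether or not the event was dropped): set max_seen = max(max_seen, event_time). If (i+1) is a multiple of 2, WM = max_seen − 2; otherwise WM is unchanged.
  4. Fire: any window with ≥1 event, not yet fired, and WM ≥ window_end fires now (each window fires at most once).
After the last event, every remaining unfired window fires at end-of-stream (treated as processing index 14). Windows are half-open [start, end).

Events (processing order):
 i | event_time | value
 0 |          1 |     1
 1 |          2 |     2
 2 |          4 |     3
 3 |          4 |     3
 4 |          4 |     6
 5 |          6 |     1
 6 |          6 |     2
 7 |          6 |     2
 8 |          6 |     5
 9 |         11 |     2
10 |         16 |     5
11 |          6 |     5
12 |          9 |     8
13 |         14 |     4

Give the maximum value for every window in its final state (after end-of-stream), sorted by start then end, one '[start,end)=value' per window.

i=0 t=1 v=1: → [0,3); WM=−∞
i=1 t=2 v=2: → [0,3); WM=0
i=2 t=4 v=3: → [3,6); WM=0
i=3 t=4 v=3: → [3,6); WM=2
i=4 t=4 v=6: → [3,6); WM=2
i=5 t=6 v=1: → [6,9); WM=4; [0,3) fires=2
i=6 t=6 v=2: → [6,9); WM=4
i=7 t=6 v=2: → [6,9); WM=4
i=8 t=6 v=5: → [6,9); WM=4
i=9 t=11 v=2: → [9,12); WM=9; [3,6) fires=6 [6,9) fires=5
i=10 t=16 v=5: → [15,18); WM=9
i=11 t=6 v=5: DROP (t<9-0); WM=14; [9,12) fires=2
i=12 t=9 v=8: DROP (t<14-0); WM=14
i=13 t=14 v=4: → [12,15); WM=14

[0,3)=2 [3,6)=6 [6,9)=5 [9,12)=2 [12,15)=4 [15,18)=5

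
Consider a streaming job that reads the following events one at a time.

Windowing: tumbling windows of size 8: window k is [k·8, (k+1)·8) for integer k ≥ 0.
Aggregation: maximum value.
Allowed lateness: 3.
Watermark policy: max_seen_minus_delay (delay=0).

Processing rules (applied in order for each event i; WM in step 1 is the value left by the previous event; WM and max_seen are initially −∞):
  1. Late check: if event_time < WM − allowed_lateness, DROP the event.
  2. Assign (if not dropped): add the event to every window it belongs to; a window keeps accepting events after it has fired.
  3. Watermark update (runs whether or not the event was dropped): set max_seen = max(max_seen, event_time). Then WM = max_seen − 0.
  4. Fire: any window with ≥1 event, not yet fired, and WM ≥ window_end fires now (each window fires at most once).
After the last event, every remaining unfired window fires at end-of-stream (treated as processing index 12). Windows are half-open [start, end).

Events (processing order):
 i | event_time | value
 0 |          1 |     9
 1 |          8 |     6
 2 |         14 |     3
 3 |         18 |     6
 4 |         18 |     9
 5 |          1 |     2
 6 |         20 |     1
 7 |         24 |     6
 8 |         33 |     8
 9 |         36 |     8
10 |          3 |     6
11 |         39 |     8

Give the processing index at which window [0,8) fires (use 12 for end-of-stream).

i=0 t=1 v=9: → [0,8); WM=1
i=1 t=8 v=6: → [8,16); WM=8; [0,8) fires=9
i=2 t=14 v=3: → [8,16); WM=14
i=3 t=18 v=6: → [16,24); WM=18; [8,16) fires=6
i=4 t=18 v=9: → [16,24); WM=18
i=5 t=1 v=2: DROP (t<18-3); WM=18
i=6 t=20 v=1: → [16,24); WM=20
i=7 t=24 v=6: → [24,32); WM=24; [16,24) fires=9
i=8 t=33 v=8: → [32,40); WM=33; [24,32) fires=6
i=9 t=36 v=8: → [32,40); WM=36
i=10 t=3 v=6: DROP (t<36-3); WM=36
i=11 t=39 v=8: → [32,40); WM=39

1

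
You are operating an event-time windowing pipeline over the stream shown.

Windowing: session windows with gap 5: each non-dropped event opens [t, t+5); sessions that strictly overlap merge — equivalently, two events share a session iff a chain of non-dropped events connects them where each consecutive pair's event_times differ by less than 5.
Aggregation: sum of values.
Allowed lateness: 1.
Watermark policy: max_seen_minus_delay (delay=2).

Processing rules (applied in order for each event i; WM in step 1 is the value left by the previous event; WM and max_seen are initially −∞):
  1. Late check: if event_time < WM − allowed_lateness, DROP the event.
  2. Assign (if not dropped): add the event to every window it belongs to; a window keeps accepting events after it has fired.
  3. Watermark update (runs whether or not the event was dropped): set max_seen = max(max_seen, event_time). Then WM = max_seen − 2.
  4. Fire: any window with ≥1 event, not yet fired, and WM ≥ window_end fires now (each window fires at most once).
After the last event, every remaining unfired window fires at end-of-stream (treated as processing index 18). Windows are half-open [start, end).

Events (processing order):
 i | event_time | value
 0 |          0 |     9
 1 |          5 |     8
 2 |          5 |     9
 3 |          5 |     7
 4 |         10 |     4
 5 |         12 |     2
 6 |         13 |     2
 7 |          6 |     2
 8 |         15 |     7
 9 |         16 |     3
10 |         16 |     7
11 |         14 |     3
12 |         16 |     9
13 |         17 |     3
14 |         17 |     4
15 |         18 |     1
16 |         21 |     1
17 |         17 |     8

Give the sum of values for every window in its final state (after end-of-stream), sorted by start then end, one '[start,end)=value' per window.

[0,5)=9 [5,10)=24 [10,26)=46

i=0 t=0 v=9: → [0,5); WM=-2
i=1 t=5 v=8: → [5,10); WM=3
i=2 t=5 v=9: → [5,10); WM=3
i=3 t=5 v=7: → [5,10); WM=3
i=4 t=10 v=4: → [10,15); WM=8
i=5 t=12 v=2: → [10,17); WM=10
i=6 t=13 v=2: → [10,18); WM=11
i=7 t=6 v=2: DROP (t<11-1); WM=11
i=8 t=15 v=7: → [10,20); WM=13
i=9 t=16 v=3: → [10,21); WM=14
i=10 t=16 v=7: → [10,21); WM=14
i=11 t=14 v=3: → [10,21); WM=14
i=12 t=16 v=9: → [10,21); WM=14
i=13 t=17 v=3: → [10,22); WM=15
i=14 t=17 v=4: → [10,22); WM=15
i=15 t=18 v=1: → [10,23); WM=16
i=16 t=21 v=1: → [10,26); WM=19
i=17 t=17 v=8: DROP (t<19-1); WM=19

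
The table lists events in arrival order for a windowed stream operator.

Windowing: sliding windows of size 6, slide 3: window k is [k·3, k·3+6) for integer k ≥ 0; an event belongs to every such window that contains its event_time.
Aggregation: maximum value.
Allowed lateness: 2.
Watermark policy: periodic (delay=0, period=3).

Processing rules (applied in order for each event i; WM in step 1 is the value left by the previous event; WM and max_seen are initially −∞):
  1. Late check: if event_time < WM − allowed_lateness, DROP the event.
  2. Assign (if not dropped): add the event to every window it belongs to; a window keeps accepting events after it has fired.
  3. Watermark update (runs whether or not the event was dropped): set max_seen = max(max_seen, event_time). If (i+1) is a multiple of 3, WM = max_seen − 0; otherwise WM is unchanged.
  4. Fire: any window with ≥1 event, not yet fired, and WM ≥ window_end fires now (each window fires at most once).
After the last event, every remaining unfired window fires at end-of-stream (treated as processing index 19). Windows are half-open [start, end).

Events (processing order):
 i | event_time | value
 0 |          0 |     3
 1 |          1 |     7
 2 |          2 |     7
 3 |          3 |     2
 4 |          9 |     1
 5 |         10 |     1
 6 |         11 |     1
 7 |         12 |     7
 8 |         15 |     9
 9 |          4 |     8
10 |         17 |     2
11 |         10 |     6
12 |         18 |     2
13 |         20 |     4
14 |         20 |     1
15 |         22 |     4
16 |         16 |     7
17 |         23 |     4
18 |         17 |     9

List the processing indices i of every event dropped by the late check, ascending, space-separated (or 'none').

i=0 t=0 v=3: → [0,6); WM=−∞
i=1 t=1 v=7: → [0,6); WM=−∞
i=2 t=2 v=7: → [0,6); WM=2
i=3 t=3 v=2: → [3,9),[0,6); WM=2
i=4 t=9 v=1: → [9,15),[6,12); WM=2
i=5 t=10 v=1: → [9,15),[6,12); WM=10; [0,6) fires=7 [3,9) fires=2
i=6 t=11 v=1: → [9,15),[6,12); WM=10
i=7 t=12 v=7: → [12,18),[9,15); WM=10
i=8 t=15 v=9: → [15,21),[12,18); WM=15; [6,12) fires=1 [9,15) fires=7
i=9 t=4 v=8: DROP (t<15-2); WM=15
i=10 t=17 v=2: → [15,21),[12,18); WM=15
i=11 t=10 v=6: DROP (t<15-2); WM=17
i=12 t=18 v=2: → [18,24),[15,21); WM=17
i=13 t=20 v=4: → [18,24),[15,21); WM=17
i=14 t=20 v=1: → [18,24),[15,21); WM=20; [12,18) fires=9
i=15 t=22 v=4: → [21,27),[18,24); WM=20
i=16 t=16 v=7: DROP (t<20-2); WM=20
i=17 t=23 v=4: → [21,27),[18,24); WM=23; [15,21) fires=9
i=18 t=17 v=9: DROP (t<23-2); WM=23

9 11 16 18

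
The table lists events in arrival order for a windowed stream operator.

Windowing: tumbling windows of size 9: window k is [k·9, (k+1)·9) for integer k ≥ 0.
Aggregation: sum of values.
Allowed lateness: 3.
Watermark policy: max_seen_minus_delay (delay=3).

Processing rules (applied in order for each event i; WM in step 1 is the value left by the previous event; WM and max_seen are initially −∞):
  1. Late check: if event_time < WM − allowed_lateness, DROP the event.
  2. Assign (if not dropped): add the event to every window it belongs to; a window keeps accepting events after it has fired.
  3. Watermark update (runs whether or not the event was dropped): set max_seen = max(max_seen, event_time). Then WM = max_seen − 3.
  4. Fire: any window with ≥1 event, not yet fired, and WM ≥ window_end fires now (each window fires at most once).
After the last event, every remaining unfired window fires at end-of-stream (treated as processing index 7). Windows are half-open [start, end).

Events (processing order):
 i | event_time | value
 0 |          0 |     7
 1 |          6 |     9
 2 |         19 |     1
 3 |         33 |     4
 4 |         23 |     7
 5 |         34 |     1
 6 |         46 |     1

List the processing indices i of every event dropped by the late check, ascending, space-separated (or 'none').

4

i=0 t=0 v=7: → [0,9); WM=-3
i=1 t=6 v=9: → [0,9); WM=3
i=2 t=19 v=1: → [18,27); WM=16; [0,9) fires=16
i=3 t=33 v=4: → [27,36); WM=30; [18,27) fires=1
i=4 t=23 v=7: DROP (t<30-3); WM=30
i=5 t=34 v=1: → [27,36); WM=31
i=6 t=46 v=1: → [45,54); WM=43; [27,36) fires=5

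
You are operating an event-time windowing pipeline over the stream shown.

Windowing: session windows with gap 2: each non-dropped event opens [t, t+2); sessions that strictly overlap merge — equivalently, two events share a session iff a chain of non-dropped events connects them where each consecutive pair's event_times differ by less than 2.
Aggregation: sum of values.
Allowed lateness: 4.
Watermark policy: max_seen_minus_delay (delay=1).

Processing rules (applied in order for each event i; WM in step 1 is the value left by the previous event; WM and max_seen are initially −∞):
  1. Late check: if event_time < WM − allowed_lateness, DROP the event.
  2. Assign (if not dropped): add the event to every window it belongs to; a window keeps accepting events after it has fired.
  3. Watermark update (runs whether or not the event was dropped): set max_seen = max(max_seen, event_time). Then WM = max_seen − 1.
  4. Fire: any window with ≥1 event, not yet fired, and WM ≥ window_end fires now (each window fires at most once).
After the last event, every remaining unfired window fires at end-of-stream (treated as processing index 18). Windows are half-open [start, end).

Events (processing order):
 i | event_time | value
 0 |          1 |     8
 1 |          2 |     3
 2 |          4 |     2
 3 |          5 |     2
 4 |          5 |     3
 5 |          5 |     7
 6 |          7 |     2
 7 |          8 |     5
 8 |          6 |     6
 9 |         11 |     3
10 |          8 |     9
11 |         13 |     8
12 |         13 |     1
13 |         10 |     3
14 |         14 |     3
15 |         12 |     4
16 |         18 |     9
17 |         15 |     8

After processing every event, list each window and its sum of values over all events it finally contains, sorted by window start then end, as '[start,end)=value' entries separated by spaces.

i=0 t=1 v=8: → [1,3); WM=0
i=1 t=2 v=3: → [1,4); WM=1
i=2 t=4 v=2: → [4,6); WM=3
i=3 t=5 v=2: → [4,7); WM=4
i=4 t=5 v=3: → [4,7); WM=4
i=5 t=5 v=7: → [4,7); WM=4
i=6 t=7 v=2: → [7,9); WM=6
i=7 t=8 v=5: → [7,10); WM=7
i=8 t=6 v=6: → [4,10); WM=7
i=9 t=11 v=3: → [11,13); WM=10
i=10 t=8 v=9: → [4,10); WM=10
i=11 t=13 v=8: → [13,15); WM=12
i=12 t=13 v=1: → [13,15); WM=12
i=13 t=10 v=3: → [10,13); WM=12
i=14 t=14 v=3: → [13,16); WM=13
i=15 t=12 v=4: → [10,16); WM=13
i=16 t=18 v=9: → [18,20); WM=17
i=17 t=15 v=8: → [10,17); WM=17

[1,4)=11 [4,10)=36 [10,17)=30 [18,20)=9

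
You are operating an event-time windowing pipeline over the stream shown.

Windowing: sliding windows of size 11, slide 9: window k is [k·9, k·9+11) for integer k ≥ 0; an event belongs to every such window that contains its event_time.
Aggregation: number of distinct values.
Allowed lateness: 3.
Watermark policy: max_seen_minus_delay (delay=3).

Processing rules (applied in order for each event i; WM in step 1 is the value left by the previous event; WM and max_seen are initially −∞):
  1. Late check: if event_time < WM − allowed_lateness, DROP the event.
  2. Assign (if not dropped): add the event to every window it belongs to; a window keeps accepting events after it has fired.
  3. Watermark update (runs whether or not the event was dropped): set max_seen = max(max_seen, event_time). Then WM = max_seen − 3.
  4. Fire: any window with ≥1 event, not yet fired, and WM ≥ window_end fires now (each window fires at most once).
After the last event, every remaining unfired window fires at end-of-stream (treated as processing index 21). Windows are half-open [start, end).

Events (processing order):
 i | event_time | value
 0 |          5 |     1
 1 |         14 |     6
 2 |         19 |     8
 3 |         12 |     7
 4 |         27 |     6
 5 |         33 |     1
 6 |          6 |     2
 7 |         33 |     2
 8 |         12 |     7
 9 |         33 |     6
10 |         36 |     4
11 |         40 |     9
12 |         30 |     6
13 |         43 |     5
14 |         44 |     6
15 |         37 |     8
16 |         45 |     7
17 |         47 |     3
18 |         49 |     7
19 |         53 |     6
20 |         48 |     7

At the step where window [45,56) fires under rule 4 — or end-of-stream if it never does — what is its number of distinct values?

3

i=0 t=5 v=1: → [0,11); WM=2
i=1 t=14 v=6: → [9,20); WM=11; [0,11) fires=1
i=2 t=19 v=8: → [18,29),[9,20); WM=16
i=3 t=12 v=7: DROP (t<16-3); WM=16
i=4 t=27 v=6: → [27,38),[18,29); WM=24; [9,20) fires=2
i=5 t=33 v=1: → [27,38); WM=30; [18,29) fires=2
i=6 t=6 v=2: DROP (t<30-3); WM=30
i=7 t=33 v=2: → [27,38); WM=30
i=8 t=12 v=7: DROP (t<30-3); WM=30
i=9 t=33 v=6: → [27,38); WM=30
i=10 t=36 v=4: → [36,47),[27,38); WM=33
i=11 t=40 v=9: → [36,47); WM=37
i=12 t=30 v=6: DROP (t<37-3); WM=37
i=13 t=43 v=5: → [36,47); WM=40; [27,38) fires=4
i=14 t=44 v=6: → [36,47); WM=41
i=15 t=37 v=8: DROP (t<41-3); WM=41
i=16 t=45 v=7: → [45,56),[36,47); WM=42
i=17 t=47 v=3: → [45,56); WM=44
i=18 t=49 v=7: → [45,56); WM=46
i=19 t=53 v=6: → [45,56); WM=50; [36,47) fires=5
i=20 t=48 v=7: → [45,56); WM=50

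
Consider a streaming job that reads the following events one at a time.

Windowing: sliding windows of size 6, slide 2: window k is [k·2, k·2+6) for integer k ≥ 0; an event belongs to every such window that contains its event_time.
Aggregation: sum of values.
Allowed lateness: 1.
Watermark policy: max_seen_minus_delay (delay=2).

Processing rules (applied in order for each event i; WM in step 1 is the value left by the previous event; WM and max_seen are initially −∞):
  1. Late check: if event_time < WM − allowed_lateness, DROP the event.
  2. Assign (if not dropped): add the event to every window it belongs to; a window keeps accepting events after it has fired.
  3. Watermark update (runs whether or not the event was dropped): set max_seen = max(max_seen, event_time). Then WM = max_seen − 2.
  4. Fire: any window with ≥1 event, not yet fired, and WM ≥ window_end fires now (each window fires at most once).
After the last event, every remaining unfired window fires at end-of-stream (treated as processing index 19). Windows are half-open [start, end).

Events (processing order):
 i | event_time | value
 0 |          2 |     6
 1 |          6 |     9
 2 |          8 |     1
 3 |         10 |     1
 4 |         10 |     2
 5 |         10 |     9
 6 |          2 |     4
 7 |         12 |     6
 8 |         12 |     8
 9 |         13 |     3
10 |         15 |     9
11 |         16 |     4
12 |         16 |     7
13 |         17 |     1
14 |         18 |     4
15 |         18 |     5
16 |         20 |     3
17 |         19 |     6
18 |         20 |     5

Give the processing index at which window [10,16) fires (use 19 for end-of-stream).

14

i=0 t=2 v=6: → [2,8),[0,6); WM=0
i=1 t=6 v=9: → [6,12),[4,10),[2,8); WM=4
i=2 t=8 v=1: → [8,14),[6,12),[4,10); WM=6; [0,6) fires=6
i=3 t=10 v=1: → [10,16),[8,14),[6,12); WM=8; [2,8) fires=15
i=4 t=10 v=2: → [10,16),[8,14),[6,12); WM=8
i=5 t=10 v=9: → [10,16),[8,14),[6,12); WM=8
i=6 t=2 v=4: DROP (t<8-1); WM=8
i=7 t=12 v=6: → [12,18),[10,16),[8,14); WM=10; [4,10) fires=10
i=8 t=12 v=8: → [12,18),[10,16),[8,14); WM=10
i=9 t=13 v=3: → [12,18),[10,16),[8,14); WM=11
i=10 t=15 v=9: → [14,20),[12,18),[10,16); WM=13; [6,12) fires=22
i=11 t=16 v=4: → [16,22),[14,20),[12,18); WM=14; [8,14) fires=30
i=12 t=16 v=7: → [16,22),[14,20),[12,18); WM=14
i=13 t=17 v=1: → [16,22),[14,20),[12,18); WM=15
i=14 t=18 v=4: → [18,24),[16,22),[14,20); WM=16; [10,16) fires=38
i=15 t=18 v=5: → [18,24),[16,22),[14,20); WM=16
i=16 t=20 v=3: → [20,26),[18,24),[16,22); WM=18; [12,18) fires=38
i=17 t=19 v=6: → [18,24),[16,22),[14,20); WM=18
i=18 t=20 v=5: → [20,26),[18,24),[16,22); WM=18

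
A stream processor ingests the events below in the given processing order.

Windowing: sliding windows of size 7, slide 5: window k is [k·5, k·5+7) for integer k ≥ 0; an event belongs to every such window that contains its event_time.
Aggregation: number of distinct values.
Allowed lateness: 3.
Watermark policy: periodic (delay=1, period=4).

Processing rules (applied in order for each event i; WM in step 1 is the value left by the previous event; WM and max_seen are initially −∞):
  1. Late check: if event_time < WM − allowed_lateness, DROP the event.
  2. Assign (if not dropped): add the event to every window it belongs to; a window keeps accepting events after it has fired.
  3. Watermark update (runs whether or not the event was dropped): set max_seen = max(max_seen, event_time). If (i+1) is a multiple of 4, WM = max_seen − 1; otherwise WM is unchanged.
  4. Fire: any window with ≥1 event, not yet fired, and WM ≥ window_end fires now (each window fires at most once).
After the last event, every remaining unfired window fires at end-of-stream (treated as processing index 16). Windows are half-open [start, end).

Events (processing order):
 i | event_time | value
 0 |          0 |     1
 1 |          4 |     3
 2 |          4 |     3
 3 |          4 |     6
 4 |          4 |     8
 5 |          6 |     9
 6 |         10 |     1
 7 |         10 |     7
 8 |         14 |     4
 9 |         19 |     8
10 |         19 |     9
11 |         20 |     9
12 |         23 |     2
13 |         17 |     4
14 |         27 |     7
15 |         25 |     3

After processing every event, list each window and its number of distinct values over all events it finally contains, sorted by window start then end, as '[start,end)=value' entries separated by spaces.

[0,7)=5 [5,12)=3 [10,17)=3 [15,22)=3 [20,27)=3 [25,32)=2

i=0 t=0 v=1: → [0,7); WM=−∞
i=1 t=4 v=3: → [0,7); WM=−∞
i=2 t=4 v=3: → [0,7); WM=−∞
i=3 t=4 v=6: → [0,7); WM=3
i=4 t=4 v=8: → [0,7); WM=3
i=5 t=6 v=9: → [5,12),[0,7); WM=3
i=6 t=10 v=1: → [10,17),[5,12); WM=3
i=7 t=10 v=7: → [10,17),[5,12); WM=9; [0,7) fires=5
i=8 t=14 v=4: → [10,17); WM=9
i=9 t=19 v=8: → [15,22); WM=9
i=10 t=19 v=9: → [15,22); WM=9
i=11 t=20 v=9: → [20,27),[15,22); WM=19; [5,12) fires=3 [10,17) fires=3
i=12 t=23 v=2: → [20,27); WM=19
i=13 t=17 v=4: → [15,22); WM=19
i=14 t=27 v=7: → [25,32); WM=19
i=15 t=25 v=3: → [25,32),[20,27); WM=26; [15,22) fires=3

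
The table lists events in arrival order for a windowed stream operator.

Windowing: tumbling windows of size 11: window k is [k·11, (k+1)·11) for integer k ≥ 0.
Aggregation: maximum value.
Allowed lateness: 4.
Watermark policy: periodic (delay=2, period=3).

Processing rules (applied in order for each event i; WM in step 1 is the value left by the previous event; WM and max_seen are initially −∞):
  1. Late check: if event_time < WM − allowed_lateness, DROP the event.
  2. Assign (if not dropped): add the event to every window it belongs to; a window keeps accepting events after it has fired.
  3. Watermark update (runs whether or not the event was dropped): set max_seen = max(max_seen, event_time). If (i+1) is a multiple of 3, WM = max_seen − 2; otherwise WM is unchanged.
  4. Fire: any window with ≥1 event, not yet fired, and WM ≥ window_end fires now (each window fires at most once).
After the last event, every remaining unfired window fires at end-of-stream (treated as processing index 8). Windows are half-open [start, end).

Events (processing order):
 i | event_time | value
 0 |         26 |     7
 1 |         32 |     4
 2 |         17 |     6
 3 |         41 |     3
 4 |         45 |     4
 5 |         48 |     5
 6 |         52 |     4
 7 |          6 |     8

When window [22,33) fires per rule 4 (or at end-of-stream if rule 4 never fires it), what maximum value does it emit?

7

i=0 t=26 v=7: → [22,33); WM=−∞
i=1 t=32 v=4: → [22,33); WM=−∞
i=2 t=17 v=6: → [11,22); WM=30; [11,22) fires=6
i=3 t=41 v=3: → [33,44); WM=30
i=4 t=45 v=4: → [44,55); WM=30
i=5 t=48 v=5: → [44,55); WM=46; [22,33) fires=7 [33,44) fires=3
i=6 t=52 v=4: → [44,55); WM=46
i=7 t=6 v=8: DROP (t<46-4); WM=46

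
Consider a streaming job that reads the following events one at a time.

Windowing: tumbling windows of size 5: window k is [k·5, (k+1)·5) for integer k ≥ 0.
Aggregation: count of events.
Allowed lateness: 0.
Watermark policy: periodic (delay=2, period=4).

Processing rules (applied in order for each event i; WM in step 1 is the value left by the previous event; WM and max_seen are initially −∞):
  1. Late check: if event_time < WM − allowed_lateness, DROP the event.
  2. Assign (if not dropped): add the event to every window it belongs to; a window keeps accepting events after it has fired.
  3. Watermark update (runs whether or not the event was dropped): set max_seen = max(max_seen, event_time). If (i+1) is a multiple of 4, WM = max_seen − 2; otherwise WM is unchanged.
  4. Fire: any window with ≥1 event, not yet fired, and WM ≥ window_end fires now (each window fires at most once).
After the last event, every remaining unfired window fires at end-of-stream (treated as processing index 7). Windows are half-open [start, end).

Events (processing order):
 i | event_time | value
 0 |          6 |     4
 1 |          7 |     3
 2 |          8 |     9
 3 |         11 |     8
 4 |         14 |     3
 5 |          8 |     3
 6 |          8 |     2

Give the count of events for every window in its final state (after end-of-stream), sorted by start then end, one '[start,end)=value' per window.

i=0 t=6 v=4: → [5,10); WM=−∞
i=1 t=7 v=3: → [5,10); WM=−∞
i=2 t=8 v=9: → [5,10); WM=−∞
i=3 t=11 v=8: → [10,15); WM=9
i=4 t=14 v=3: → [10,15); WM=9
i=5 t=8 v=3: DROP (t<9-0); WM=9
i=6 t=8 v=2: DROP (t<9-0); WM=9

[5,10)=3 [10,15)=2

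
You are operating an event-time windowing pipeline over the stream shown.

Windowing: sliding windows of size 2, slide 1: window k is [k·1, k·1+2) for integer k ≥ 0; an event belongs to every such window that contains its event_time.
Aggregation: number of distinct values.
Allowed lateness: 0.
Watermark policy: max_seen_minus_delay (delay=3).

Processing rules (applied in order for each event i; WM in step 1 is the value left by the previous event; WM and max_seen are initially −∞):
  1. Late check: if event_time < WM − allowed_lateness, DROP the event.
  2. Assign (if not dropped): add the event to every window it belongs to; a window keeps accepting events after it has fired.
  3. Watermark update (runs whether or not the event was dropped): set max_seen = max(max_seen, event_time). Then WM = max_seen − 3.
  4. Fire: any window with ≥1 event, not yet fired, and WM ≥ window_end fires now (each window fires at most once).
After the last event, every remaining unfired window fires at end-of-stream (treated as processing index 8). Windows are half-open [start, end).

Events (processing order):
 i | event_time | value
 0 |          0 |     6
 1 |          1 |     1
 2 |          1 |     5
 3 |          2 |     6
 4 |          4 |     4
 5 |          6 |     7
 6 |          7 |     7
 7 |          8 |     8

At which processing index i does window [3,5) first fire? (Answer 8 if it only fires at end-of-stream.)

i=0 t=0 v=6: → [0,2); WM=-3
i=1 t=1 v=1: → [1,3),[0,2); WM=-2
i=2 t=1 v=5: → [1,3),[0,2); WM=-2
i=3 t=2 v=6: → [2,4),[1,3); WM=-1
i=4 t=4 v=4: → [4,6),[3,5); WM=1
i=5 t=6 v=7: → [6,8),[5,7); WM=3; [0,2) fires=3 [1,3) fires=3
i=6 t=7 v=7: → [7,9),[6,8); WM=4; [2,4) fires=1
i=7 t=8 v=8: → [8,10),[7,9); WM=5; [3,5) fires=1

7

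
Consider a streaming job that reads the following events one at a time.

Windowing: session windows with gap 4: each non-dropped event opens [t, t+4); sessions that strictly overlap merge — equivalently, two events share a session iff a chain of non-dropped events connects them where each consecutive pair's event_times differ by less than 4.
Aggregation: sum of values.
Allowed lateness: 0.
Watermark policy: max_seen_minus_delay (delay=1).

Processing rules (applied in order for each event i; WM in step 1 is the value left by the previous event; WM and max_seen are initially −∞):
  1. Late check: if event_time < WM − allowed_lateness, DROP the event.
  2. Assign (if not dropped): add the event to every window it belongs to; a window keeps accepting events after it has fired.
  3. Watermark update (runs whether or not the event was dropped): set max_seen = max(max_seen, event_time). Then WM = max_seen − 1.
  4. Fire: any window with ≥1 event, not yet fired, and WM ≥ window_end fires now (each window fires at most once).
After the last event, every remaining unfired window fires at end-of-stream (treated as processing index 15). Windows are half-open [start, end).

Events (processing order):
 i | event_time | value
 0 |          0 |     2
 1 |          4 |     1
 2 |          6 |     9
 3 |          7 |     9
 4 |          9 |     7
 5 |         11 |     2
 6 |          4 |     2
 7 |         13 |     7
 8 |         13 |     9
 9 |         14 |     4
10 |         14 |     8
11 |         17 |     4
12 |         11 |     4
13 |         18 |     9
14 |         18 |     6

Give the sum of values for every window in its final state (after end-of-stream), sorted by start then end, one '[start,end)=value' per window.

i=0 t=0 v=2: → [0,4); WM=-1
i=1 t=4 v=1: → [4,8); WM=3
i=2 t=6 v=9: → [4,10); WM=5
i=3 t=7 v=9: → [4,11); WM=6
i=4 t=9 v=7: → [4,13); WM=8
i=5 t=11 v=2: → [4,15); WM=10
i=6 t=4 v=2: DROP (t<10-0); WM=10
i=7 t=13 v=7: → [4,17); WM=12
i=8 t=13 v=9: → [4,17); WM=12
i=9 t=14 v=4: → [4,18); WM=13
i=10 t=14 v=8: → [4,18); WM=13
i=11 t=17 v=4: → [4,21); WM=16
i=12 t=11 v=4: DROP (t<16-0); WM=16
i=13 t=18 v=9: → [4,22); WM=17
i=14 t=18 v=6: → [4,22); WM=17

[0,4)=2 [4,22)=75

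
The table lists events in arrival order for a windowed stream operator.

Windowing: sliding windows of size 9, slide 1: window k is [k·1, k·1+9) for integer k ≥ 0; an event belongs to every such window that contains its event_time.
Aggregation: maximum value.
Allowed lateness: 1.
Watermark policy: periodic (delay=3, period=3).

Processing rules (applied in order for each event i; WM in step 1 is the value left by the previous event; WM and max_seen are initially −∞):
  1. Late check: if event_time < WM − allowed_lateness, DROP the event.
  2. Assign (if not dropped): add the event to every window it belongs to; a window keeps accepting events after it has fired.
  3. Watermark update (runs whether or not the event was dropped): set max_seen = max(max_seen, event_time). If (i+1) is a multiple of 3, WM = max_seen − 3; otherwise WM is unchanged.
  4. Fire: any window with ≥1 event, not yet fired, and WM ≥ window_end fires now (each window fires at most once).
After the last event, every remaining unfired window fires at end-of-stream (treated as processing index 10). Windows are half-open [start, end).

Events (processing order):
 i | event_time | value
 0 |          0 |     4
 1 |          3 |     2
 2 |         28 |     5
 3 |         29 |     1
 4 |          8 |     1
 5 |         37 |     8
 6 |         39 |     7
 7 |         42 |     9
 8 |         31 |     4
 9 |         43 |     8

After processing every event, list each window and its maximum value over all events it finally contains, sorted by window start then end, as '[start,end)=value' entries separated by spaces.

i=0 t=0 v=4: → [0,9); WM=−∞
i=1 t=3 v=2: → [3,12),[2,11),[1,10),[0,9); WM=−∞
i=2 t=28 v=5: → [28,37),[27,36),[26,35),[25,34),[24,33),[23,32),[22,31),[21,30),[20,29); WM=25; [0,9) fires=4 [1,10) fires=2 [2,11) fires=2 [3,12) fires=2
i=3 t=29 v=1: → [29,38),[28,37),[27,36),[26,35),[25,34),[24,33),[23,32),[22,31),[21,30); WM=25
i=4 t=8 v=1: DROP (t<25-1); WM=25
i=5 t=37 v=8: → [37,46),[36,45),[35,44),[34,43),[33,42),[32,41),[31,40),[30,39),[29,38); WM=34; [20,29) fires=5 [21,30) fires=5 [22,31) fires=5 [23,32) fires=5 [24,33) fires=5 [25,34) fires=5
i=6 t=39 v=7: → [39,48),[38,47),[37,46),[36,45),[35,44),[34,43),[33,42),[32,41),[31,40); WM=34
i=7 t=42 v=9: → [42,51),[41,50),[40,49),[39,48),[38,47),[37,46),[36,45),[35,44),[34,43); WM=34
i=8 t=31 v=4: DROP (t<34-1); WM=39; [26,35) fires=5 [27,36) fires=5 [28,37) fires=5 [29,38) fires=8 [30,39) fires=8
i=9 t=43 v=8: → [43,52),[42,51),[41,50),[40,49),[39,48),[38,47),[37,46),[36,45),[35,44); WM=39

[0,9)=4 [1,10)=2 [2,11)=2 [3,12)=2 [20,29)=5 [21,30)=5 [22,31)=5 [23,32)=5 [24,33)=5 [25,34)=5 [26,35)=5 [27,36)=5 [28,37)=5 [29,38)=8 [30,39)=8 [31,40)=8 [32,41)=8 [33,42)=8 [34,43)=9 [35,44)=9 [36,45)=9 [37,46)=9 [38,47)=9 [39,48)=9 [40,49)=9 [41,50)=9 [42,51)=9 [43,52)=8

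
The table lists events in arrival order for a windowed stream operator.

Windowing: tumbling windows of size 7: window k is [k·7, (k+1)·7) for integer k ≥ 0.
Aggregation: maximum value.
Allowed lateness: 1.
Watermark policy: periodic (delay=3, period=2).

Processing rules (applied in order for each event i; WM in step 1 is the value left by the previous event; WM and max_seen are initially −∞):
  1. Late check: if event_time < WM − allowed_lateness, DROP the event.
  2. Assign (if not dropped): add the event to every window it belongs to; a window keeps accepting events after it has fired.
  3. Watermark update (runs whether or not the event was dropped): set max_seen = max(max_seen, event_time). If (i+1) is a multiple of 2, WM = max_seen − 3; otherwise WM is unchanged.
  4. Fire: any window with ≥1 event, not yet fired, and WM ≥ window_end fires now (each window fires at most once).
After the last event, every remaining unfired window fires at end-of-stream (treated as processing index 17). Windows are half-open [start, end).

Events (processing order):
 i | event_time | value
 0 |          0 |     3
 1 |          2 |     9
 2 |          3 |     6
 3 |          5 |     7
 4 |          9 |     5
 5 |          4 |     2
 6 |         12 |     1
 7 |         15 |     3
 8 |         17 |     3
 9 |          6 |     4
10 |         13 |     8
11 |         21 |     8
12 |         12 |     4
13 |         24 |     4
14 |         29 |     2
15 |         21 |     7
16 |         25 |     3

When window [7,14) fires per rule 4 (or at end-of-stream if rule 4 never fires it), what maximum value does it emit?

5

i=0 t=0 v=3: → [0,7); WM=−∞
i=1 t=2 v=9: → [0,7); WM=-1
i=2 t=3 v=6: → [0,7); WM=-1
i=3 t=5 v=7: → [0,7); WM=2
i=4 t=9 v=5: → [7,14); WM=2
i=5 t=4 v=2: → [0,7); WM=6
i=6 t=12 v=1: → [7,14); WM=6
i=7 t=15 v=3: → [14,21); WM=12; [0,7) fires=9
i=8 t=17 v=3: → [14,21); WM=12
i=9 t=6 v=4: DROP (t<12-1); WM=14; [7,14) fires=5
i=10 t=13 v=8: → [7,14); WM=14
i=11 t=21 v=8: → [21,28); WM=18
i=12 t=12 v=4: DROP (t<18-1); WM=18
i=13 t=24 v=4: → [21,28); WM=21; [14,21) fires=3
i=14 t=29 v=2: → [28,35); WM=21
i=15 t=21 v=7: → [21,28); WM=26
i=16 t=25 v=3: → [21,28); WM=26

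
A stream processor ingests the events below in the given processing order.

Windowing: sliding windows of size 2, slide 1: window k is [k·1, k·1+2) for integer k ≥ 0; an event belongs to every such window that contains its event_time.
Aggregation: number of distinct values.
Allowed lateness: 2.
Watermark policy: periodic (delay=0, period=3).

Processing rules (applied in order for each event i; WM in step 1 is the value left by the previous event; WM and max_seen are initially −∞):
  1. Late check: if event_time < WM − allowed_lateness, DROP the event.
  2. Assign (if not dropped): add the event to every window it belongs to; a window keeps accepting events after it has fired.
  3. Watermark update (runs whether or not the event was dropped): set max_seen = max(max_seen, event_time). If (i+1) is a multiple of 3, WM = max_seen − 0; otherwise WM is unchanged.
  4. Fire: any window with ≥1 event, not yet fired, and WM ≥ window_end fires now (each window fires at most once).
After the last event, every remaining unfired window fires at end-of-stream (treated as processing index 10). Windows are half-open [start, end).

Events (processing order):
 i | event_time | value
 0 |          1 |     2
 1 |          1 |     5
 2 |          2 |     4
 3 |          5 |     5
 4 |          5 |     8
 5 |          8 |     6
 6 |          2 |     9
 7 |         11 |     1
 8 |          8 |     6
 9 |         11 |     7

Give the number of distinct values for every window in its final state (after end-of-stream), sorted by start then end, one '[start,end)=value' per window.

i=0 t=1 v=2: → [1,3),[0,2); WM=−∞
i=1 t=1 v=5: → [1,3),[0,2); WM=−∞
i=2 t=2 v=4: → [2,4),[1,3); WM=2; [0,2) fires=2
i=3 t=5 v=5: → [5,7),[4,6); WM=2
i=4 t=5 v=8: → [5,7),[4,6); WM=2
i=5 t=8 v=6: → [8,10),[7,9); WM=8; [1,3) fires=3 [2,4) fires=1 [4,6) fires=2 [5,7) fires=2
i=6 t=2 v=9: DROP (t<8-2); WM=8
i=7 t=11 v=1: → [11,13),[10,12); WM=8
i=8 t=8 v=6: → [8,10),[7,9); WM=11; [7,9) fires=1 [8,10) fires=1
i=9 t=11 v=7: → [11,13),[10,12); WM=11

[0,2)=2 [1,3)=3 [2,4)=1 [4,6)=2 [5,7)=2 [7,9)=1 [8,10)=1 [10,12)=2 [11,13)=2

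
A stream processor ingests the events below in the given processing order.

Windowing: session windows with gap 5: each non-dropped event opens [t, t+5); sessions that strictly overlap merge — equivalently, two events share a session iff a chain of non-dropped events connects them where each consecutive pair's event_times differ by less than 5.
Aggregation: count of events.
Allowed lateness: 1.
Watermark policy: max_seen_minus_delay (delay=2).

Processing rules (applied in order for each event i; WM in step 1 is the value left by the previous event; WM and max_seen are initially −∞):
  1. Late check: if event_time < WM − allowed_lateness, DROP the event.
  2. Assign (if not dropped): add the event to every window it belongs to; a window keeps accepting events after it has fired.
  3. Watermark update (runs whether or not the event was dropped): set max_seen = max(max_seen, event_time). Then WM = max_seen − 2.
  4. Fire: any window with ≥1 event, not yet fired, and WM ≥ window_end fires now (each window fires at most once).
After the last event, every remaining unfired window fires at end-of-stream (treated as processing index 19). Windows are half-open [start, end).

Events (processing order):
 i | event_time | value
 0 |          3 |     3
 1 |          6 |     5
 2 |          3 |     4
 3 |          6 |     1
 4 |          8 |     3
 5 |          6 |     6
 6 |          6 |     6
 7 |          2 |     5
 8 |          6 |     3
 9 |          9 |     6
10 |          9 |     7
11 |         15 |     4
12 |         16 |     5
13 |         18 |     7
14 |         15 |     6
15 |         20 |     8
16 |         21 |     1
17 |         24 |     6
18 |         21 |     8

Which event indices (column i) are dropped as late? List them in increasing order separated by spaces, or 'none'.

7

i=0 t=3 v=3: → [3,8); WM=1
i=1 t=6 v=5: → [3,11); WM=4
i=2 t=3 v=4: → [3,11); WM=4
i=3 t=6 v=1: → [3,11); WM=4
i=4 t=8 v=3: → [3,13); WM=6
i=5 t=6 v=6: → [3,13); WM=6
i=6 t=6 v=6: → [3,13); WM=6
i=7 t=2 v=5: DROP (t<6-1); WM=6
i=8 t=6 v=3: → [3,13); WM=6
i=9 t=9 v=6: → [3,14); WM=7
i=10 t=9 v=7: → [3,14); WM=7
i=11 t=15 v=4: → [15,20); WM=13
i=12 t=16 v=5: → [15,21); WM=14
i=13 t=18 v=7: → [15,23); WM=16
i=14 t=15 v=6: → [15,23); WM=16
i=15 t=20 v=8: → [15,25); WM=18
i=16 t=21 v=1: → [15,26); WM=19
i=17 t=24 v=6: → [15,29); WM=22
i=18 t=21 v=8: → [15,29); WM=22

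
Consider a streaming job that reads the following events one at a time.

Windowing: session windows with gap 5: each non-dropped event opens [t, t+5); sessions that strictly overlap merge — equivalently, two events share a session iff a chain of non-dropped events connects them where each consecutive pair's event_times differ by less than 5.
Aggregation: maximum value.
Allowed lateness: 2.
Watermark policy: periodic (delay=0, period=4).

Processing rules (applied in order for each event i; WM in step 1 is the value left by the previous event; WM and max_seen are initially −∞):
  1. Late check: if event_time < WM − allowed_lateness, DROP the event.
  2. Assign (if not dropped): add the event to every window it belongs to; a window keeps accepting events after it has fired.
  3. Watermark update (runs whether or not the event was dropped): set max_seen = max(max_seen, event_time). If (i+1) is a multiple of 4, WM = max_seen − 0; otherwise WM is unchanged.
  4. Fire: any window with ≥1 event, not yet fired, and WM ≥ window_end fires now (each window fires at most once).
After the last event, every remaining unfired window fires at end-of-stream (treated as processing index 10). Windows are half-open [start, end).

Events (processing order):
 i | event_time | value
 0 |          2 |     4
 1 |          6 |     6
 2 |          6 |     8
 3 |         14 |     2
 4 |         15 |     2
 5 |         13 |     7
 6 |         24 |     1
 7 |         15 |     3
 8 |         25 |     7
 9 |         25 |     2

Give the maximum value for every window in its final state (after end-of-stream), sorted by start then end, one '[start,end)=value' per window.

[2,11)=8 [13,20)=7 [24,30)=7

i=0 t=2 v=4: → [2,7); WM=−∞
i=1 t=6 v=6: → [2,11); WM=−∞
i=2 t=6 v=8: → [2,11); WM=−∞
i=3 t=14 v=2: → [14,19); WM=14
i=4 t=15 v=2: → [14,20); WM=14
i=5 t=13 v=7: → [13,20); WM=14
i=6 t=24 v=1: → [24,29); WM=14
i=7 t=15 v=3: → [13,20); WM=24
i=8 t=25 v=7: → [24,30); WM=24
i=9 t=25 v=2: → [24,30); WM=24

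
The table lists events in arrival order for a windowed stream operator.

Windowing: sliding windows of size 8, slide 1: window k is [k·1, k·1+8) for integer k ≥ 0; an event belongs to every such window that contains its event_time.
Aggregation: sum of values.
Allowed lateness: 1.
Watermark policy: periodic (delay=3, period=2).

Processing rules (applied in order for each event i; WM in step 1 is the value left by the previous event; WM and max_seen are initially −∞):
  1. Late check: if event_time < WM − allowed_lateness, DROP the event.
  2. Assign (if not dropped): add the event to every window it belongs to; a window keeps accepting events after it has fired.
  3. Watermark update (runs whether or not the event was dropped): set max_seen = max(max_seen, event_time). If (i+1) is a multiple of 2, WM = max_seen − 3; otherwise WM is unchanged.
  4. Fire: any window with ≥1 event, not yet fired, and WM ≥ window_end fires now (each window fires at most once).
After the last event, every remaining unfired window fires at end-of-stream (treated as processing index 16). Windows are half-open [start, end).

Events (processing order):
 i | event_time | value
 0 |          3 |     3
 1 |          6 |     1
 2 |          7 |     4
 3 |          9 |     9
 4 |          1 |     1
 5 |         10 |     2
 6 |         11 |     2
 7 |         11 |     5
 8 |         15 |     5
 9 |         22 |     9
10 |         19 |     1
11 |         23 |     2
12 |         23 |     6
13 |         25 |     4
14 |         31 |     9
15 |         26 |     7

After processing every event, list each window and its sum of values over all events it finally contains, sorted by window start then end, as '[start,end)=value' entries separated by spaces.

i=0 t=3 v=3: → [3,11),[2,10),[1,9),[0,8); WM=−∞
i=1 t=6 v=1: → [6,14),[5,13),[4,12),[3,11),[2,10),[1,9),[0,8); WM=3
i=2 t=7 v=4: → [7,15),[6,14),[5,13),[4,12),[3,11),[2,10),[1,9),[0,8); WM=3
i=3 t=9 v=9: → [9,17),[8,16),[7,15),[6,14),[5,13),[4,12),[3,11),[2,10); WM=6
i=4 t=1 v=1: DROP (t<6-1); WM=6
i=5 t=10 v=2: → [10,18),[9,17),[8,16),[7,15),[6,14),[5,13),[4,12),[3,11); WM=7
i=6 t=11 v=2: → [11,19),[10,18),[9,17),[8,16),[7,15),[6,14),[5,13),[4,12); WM=7
i=7 t=11 v=5: → [11,19),[10,18),[9,17),[8,16),[7,15),[6,14),[5,13),[4,12); WM=8; [0,8) fires=8
i=8 t=15 v=5: → [15,23),[14,22),[13,21),[12,20),[11,19),[10,18),[9,17),[8,16); WM=8
i=9 t=22 v=9: → [22,30),[21,29),[20,28),[19,27),[18,26),[17,25),[16,24),[15,23); WM=19; [1,9) fires=8 [2,10) fires=17 [3,11) fires=19 [4,12) fires=23 [5,13) fires=23 [6,14) fires=23 [7,15) fires=22 [8,16) fires=23 [9,17) fires=23 [10,18) fires=14 [11,19) fires=12
i=10 t=19 v=1: → [19,27),[18,26),[17,25),[16,24),[15,23),[14,22),[13,21),[12,20); WM=19
i=11 t=23 v=2: → [23,31),[22,30),[21,29),[20,28),[19,27),[18,26),[17,25),[16,24); WM=20; [12,20) fires=6
i=12 t=23 v=6: → [23,31),[22,30),[21,29),[20,28),[19,27),[18,26),[17,25),[16,24); WM=20
i=13 t=25 v=4: → [25,33),[24,32),[23,31),[22,30),[21,29),[20,28),[19,27),[18,26); WM=22; [13,21) fires=6 [14,22) fires=6
i=14 t=31 v=9: → [31,39),[30,38),[29,37),[28,36),[27,35),[26,34),[25,33),[24,32); WM=22
i=15 t=26 v=7: → [26,34),[25,33),[24,32),[23,31),[22,30),[21,29),[20,28),[19,27); WM=28; [15,23) fires=15 [16,24) fires=18 [17,25) fires=18 [18,26) fires=22 [19,27) fires=29 [20,28) fires=28

[0,8)=8 [1,9)=8 [2,10)=17 [3,11)=19 [4,12)=23 [5,13)=23 [6,14)=23 [7,15)=22 [8,16)=23 [9,17)=23 [10,18)=14 [11,19)=12 [12,20)=6 [13,21)=6 [14,22)=6 [15,23)=15 [16,24)=18 [17,25)=18 [18,26)=22 [19,27)=29 [20,28)=28 [21,29)=28 [22,30)=28 [23,31)=19 [24,32)=20 [25,33)=20 [26,34)=16 [27,35)=9 [28,36)=9 [29,37)=9 [30,38)=9 [31,39)=9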